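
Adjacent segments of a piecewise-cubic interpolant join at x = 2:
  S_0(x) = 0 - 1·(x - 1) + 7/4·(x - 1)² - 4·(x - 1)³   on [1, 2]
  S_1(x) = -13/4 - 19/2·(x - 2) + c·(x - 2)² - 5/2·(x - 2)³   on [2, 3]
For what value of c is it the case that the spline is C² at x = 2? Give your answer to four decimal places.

-10.2500

S_0''(x) = 7/2 - 24·(x - 1), so S_0''(2) = -41/2. On the right, S_1''(2) = 2c, so c = -41/4.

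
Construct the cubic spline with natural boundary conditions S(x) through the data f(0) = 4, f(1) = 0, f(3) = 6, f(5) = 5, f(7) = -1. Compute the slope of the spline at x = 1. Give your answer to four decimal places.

-1.1585

With M_i denoting the second derivative at x_i, h_i = 1, 2, 2, 2, and Δ_i = (y_(i+1) − y_i)/h_i = -4, 3, -1/2, -3:
  1·M_0 + 6·M_1 + 2·M_2 = 6(Δ_1 - Δ_0) = 42
  2·M_1 + 8·M_2 + 2·M_3 = 6(Δ_2 - Δ_1) = -21
  2·M_2 + 8·M_3 + 2·M_4 = 6(Δ_3 - Δ_2) = -15
Natural end conditions: M_0 = M_4 = 0.
Hence M_0 = 0, M_1 = 699/82, M_2 = -375/82, M_3 = -30/41, M_4 = 0.
On [1, 3], S'(x) = b_1 + 2c_1·(x - 1) + 3d_1·(x - 1)² with b_1 = Δ_1 - h_1(2M_1 + M_2)/6 = -95/82, c_1 = M_1/2 = 699/164, d_1 = (M_2 - M_1)/(6h_1) = -179/164. So S'(1) = -95/82.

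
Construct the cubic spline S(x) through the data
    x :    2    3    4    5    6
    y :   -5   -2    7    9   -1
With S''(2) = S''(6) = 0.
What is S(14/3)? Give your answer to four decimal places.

9.7646

Let m_i = S''(x_i). Step sizes h_i = 1, 1, 1, 1; slopes of the chords Δ_i = (y_(i+1) - y_i)/h_i = 3, 9, 2, -10.
  1·m_0 + 4·m_1 + 1·m_2 = 6(Δ_1 - Δ_0) = 36
  1·m_1 + 4·m_2 + 1·m_3 = 6(Δ_2 - Δ_1) = -42
  1·m_2 + 4·m_3 + 1·m_4 = 6(Δ_3 - Δ_2) = -72
Natural end conditions: m_0 = m_4 = 0.
Forward elimination and back-substitution give m_0 = 0, m_1 = 159/14, m_2 = -66/7, m_3 = -219/14, m_4 = 0.
On [4, 5], S(x) = 7 + 31/4·(x - 4) - 33/7·(x - 4)² - 29/28·(x - 4)³.
With (x - 4) = 2/3: S(14/3) = 3691/378.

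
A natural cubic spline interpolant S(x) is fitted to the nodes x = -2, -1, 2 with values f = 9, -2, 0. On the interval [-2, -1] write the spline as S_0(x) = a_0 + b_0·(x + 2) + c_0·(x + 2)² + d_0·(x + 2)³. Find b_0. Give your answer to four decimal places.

Let M_i = S''(x_i). Step sizes h_i = 1, 3; slopes of the chords Δ_i = (y_(i+1) - y_i)/h_i = -11, 2/3.
  1·M_0 + 8·M_1 + 3·M_2 = 6(Δ_1 - Δ_0) = 70
Natural end conditions: M_0 = M_2 = 0.
Hence M_0 = 0, M_1 = 35/4, M_2 = 0.
On [-2, -1], with S_0(x) = a_0 + b_0·(x + 2) + c_0·(x + 2)² + d_0·(x + 2)³: c_0 = M_0/2 = 0, d_0 = (M_1 - M_0)/(6h_0) = 35/24, b_0 = Δ_0 - h_0(2M_0 + M_1)/6 = -299/24.

-12.4583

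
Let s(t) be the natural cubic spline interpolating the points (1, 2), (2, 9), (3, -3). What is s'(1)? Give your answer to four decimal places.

Let M_i = s''(x_i). Step sizes h_i = 1, 1; slopes of the chords Δ_i = (y_(i+1) - y_i)/h_i = 7, -12.
  1·M_0 + 4·M_1 + 1·M_2 = 6(Δ_1 - Δ_0) = -114
Natural end conditions: M_0 = M_2 = 0.
Forward elimination and back-substitution give M_0 = 0, M_1 = -57/2, M_2 = 0.
On [1, 2], s'(t) = b_0 + 2c_0·(t - 1) + 3d_0·(t - 1)² with b_0 = Δ_0 - h_0(2M_0 + M_1)/6 = 47/4, c_0 = M_0/2 = 0, d_0 = (M_1 - M_0)/(6h_0) = -19/4. So s'(1) = 47/4.

11.7500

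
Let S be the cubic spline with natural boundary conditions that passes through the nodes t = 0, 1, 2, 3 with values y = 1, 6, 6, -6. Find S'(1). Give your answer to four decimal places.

With M_i denoting the second derivative at x_i, h_i = 1, 1, 1, and Δ_i = (y_(i+1) − y_i)/h_i = 5, 0, -12:
  1·M_0 + 4·M_1 + 1·M_2 = 6(Δ_1 - Δ_0) = -30
  1·M_1 + 4·M_2 + 1·M_3 = 6(Δ_2 - Δ_1) = -72
Natural end conditions: M_0 = M_3 = 0.
Hence M_0 = 0, M_1 = -16/5, M_2 = -86/5, M_3 = 0.
On [1, 2], S'(t) = b_1 + 2c_1·(t - 1) + 3d_1·(t - 1)² with b_1 = Δ_1 - h_1(2M_1 + M_2)/6 = 59/15, c_1 = M_1/2 = -8/5, d_1 = (M_2 - M_1)/(6h_1) = -7/3. So S'(1) = 59/15.

3.9333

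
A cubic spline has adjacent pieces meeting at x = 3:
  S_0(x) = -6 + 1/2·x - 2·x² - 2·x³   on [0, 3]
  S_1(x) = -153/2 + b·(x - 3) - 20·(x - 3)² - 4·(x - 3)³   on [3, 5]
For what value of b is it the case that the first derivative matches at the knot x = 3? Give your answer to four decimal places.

S_0'(x) = 1/2 - 4·x - 6·x², so S_0'(3) = -131/2. On the right, S_1'(3) = b, so b = -131/2.

-65.5000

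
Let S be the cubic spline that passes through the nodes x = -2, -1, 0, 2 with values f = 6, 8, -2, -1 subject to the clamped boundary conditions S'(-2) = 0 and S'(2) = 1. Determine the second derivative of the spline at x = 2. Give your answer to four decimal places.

Let σ_i = S''(x_i). Step sizes h_i = 1, 1, 2; slopes of the chords Δ_i = (y_(i+1) - y_i)/h_i = 2, -10, 1/2.
  1·σ_0 + 4·σ_1 + 1·σ_2 = 6(Δ_1 - Δ_0) = -72
  1·σ_1 + 6·σ_2 + 2·σ_3 = 6(Δ_2 - Δ_1) = 63
Clamped end conditions give two more equations: 2h_0·σ_0 + h_0·σ_1 = 6(Δ_0 - S'(-2)) = 12 and h_2·σ_2 + 2h_2·σ_3 = 6(S'(2) - Δ_2) = 3.
Hence σ_0 = 433/22, σ_1 = -301/11, σ_2 = 391/22, σ_3 = -179/22.

-8.1364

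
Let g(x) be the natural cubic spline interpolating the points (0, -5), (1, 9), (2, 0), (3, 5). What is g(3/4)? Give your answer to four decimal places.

Put σ_i = g'' at the i-th knot. Here h = (1, 1, 1) and Δ = (14, -9, 5), so the interior equations h_(i-1)·σ_(i-1) + 2(h_(i-1)+h_i)·σ_i + h_i·σ_(i+1) = 6(Δ_i − Δ_(i-1)) read
  1·σ_0 + 4·σ_1 + 1·σ_2 = 6(Δ_1 - Δ_0) = -138
  1·σ_1 + 4·σ_2 + 1·σ_3 = 6(Δ_2 - Δ_1) = 84
Natural end conditions: σ_0 = σ_3 = 0.
Forward elimination and back-substitution give σ_0 = 0, σ_1 = -212/5, σ_2 = 158/5, σ_3 = 0.
On [0, 1], g(x) = -5 + 316/15·x + 0·x² - 106/15·x³.
With x = 3/4: g(3/4) = 1251/160.

7.8188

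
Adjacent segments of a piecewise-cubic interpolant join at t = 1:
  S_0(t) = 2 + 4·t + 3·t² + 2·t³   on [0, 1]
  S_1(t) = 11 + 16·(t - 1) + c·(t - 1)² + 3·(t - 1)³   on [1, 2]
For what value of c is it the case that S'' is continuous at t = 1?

9

S_0''(t) = 6 + 12·t, so S_0''(1) = 18. On the right, S_1''(1) = 2c, so c = 9.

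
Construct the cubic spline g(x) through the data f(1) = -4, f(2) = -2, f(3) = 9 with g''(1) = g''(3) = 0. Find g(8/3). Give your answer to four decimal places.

With M_i denoting the second derivative at x_i, h_i = 1, 1, and Δ_i = (y_(i+1) − y_i)/h_i = 2, 11:
  1·M_0 + 4·M_1 + 1·M_2 = 6(Δ_1 - Δ_0) = 54
Natural end conditions: M_0 = M_2 = 0.
Hence M_0 = 0, M_1 = 27/2, M_2 = 0.
On [2, 3], g(x) = -2 + 13/2·(x - 2) + 27/4·(x - 2)² - 9/4·(x - 2)³.
With (x - 2) = 2/3: g(8/3) = 14/3.

4.6667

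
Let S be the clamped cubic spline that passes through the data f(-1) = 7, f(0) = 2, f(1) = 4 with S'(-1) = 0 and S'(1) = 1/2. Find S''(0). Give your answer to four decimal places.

Let σ_i = S''(x_i). Step sizes h_i = 1, 1; slopes of the chords Δ_i = (y_(i+1) - y_i)/h_i = -5, 2.
  1·σ_0 + 4·σ_1 + 1·σ_2 = 6(Δ_1 - Δ_0) = 42
Clamped end conditions give two more equations: 2h_0·σ_0 + h_0·σ_1 = 6(Δ_0 - S'(-1)) = -30 and h_1·σ_1 + 2h_1·σ_2 = 6(S'(1) - Δ_1) = -9.
Hence σ_0 = -101/4, σ_1 = 41/2, σ_2 = -59/4.

20.5000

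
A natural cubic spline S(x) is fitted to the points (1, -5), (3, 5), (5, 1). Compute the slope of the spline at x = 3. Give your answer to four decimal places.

1.5000

Write M_i for S''(x_i). With h_i = 2, 2 and divided differences Δ_i = 5, -2, the continuity of S' gives the tridiagonal system
  2·M_0 + 8·M_1 + 2·M_2 = 6(Δ_1 - Δ_0) = -42
Natural end conditions: M_0 = M_2 = 0.
Solving the tridiagonal system: M_0 = 0, M_1 = -21/4, M_2 = 0.
On [3, 5], S'(x) = b_1 + 2c_1·(x - 3) + 3d_1·(x - 3)² with b_1 = Δ_1 - h_1(2M_1 + M_2)/6 = 3/2, c_1 = M_1/2 = -21/8, d_1 = (M_2 - M_1)/(6h_1) = 7/16. So S'(3) = 3/2.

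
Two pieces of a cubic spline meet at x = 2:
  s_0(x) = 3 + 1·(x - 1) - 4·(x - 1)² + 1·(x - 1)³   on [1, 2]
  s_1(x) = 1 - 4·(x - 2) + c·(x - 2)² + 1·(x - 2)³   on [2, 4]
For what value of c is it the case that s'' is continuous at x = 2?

-1

s_0''(x) = -8 + 6·(x - 1), so s_0''(2) = -2. On the right, s_1''(2) = 2c, so c = -1.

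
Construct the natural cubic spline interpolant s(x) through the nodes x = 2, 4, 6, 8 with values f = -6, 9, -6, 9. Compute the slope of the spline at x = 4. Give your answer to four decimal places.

-2.5000

Put σ_i = s'' at the i-th knot. Here h = (2, 2, 2) and Δ = (15/2, -15/2, 15/2), so the interior equations h_(i-1)·σ_(i-1) + 2(h_(i-1)+h_i)·σ_i + h_i·σ_(i+1) = 6(Δ_i − Δ_(i-1)) read
  2·σ_0 + 8·σ_1 + 2·σ_2 = 6(Δ_1 - Δ_0) = -90
  2·σ_1 + 8·σ_2 + 2·σ_3 = 6(Δ_2 - Δ_1) = 90
Natural end conditions: σ_0 = σ_3 = 0.
Solving the tridiagonal system: σ_0 = 0, σ_1 = -15, σ_2 = 15, σ_3 = 0.
On [4, 6], s'(x) = b_1 + 2c_1·(x - 4) + 3d_1·(x - 4)² with b_1 = Δ_1 - h_1(2σ_1 + σ_2)/6 = -5/2, c_1 = σ_1/2 = -15/2, d_1 = (σ_2 - σ_1)/(6h_1) = 5/2. So s'(4) = -5/2.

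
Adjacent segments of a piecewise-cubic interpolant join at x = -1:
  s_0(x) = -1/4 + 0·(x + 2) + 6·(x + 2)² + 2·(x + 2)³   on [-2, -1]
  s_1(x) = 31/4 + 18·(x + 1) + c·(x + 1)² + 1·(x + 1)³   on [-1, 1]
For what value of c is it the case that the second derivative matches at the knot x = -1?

s_0''(x) = 12 + 12·(x + 2), so s_0''(-1) = 24. On the right, s_1''(-1) = 2c, so c = 12.

12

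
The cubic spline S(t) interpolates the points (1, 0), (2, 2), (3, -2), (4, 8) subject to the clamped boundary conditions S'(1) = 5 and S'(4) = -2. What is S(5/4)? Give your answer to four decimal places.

With m_i denoting the second derivative at x_i, h_i = 1, 1, 1, and Δ_i = (y_(i+1) − y_i)/h_i = 2, -4, 10:
  1·m_0 + 4·m_1 + 1·m_2 = 6(Δ_1 - Δ_0) = -36
  1·m_1 + 4·m_2 + 1·m_3 = 6(Δ_2 - Δ_1) = 84
Clamped end conditions give two more equations: 2h_0·m_0 + h_0·m_1 = 6(Δ_0 - S'(1)) = -18 and h_2·m_2 + 2h_2·m_3 = 6(S'(4) - Δ_2) = -72.
Solving: m_0 = 8/15, m_1 = -286/15, m_2 = 596/15, m_3 = -838/15.
On [1, 2], S(t) = 0 + 5·(t - 1) + 4/15·(t - 1)² - 49/15·(t - 1)³.
With (t - 1) = 1/4: S(5/4) = 389/320.

1.2156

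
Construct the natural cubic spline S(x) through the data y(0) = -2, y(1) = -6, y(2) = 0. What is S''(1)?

15

Let M_i = S''(x_i). Step sizes h_i = 1, 1; slopes of the chords Δ_i = (y_(i+1) - y_i)/h_i = -4, 6.
  1·M_0 + 4·M_1 + 1·M_2 = 6(Δ_1 - Δ_0) = 60
Natural end conditions: M_0 = M_2 = 0.
Solving: M_0 = 0, M_1 = 15, M_2 = 0.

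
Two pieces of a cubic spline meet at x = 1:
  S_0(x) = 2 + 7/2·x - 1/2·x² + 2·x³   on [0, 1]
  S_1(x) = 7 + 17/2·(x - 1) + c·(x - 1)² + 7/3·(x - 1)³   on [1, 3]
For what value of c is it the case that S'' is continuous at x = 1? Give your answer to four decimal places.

5.5000

S_0''(x) = -1 + 12·x, so S_0''(1) = 11. On the right, S_1''(1) = 2c, so c = 11/2.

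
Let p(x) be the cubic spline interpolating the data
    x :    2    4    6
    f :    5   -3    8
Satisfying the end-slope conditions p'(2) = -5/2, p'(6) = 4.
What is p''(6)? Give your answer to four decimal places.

-7.7500

Let M_i = p''(x_i). Step sizes h_i = 2, 2; slopes of the chords Δ_i = (y_(i+1) - y_i)/h_i = -4, 11/2.
  2·M_0 + 8·M_1 + 2·M_2 = 6(Δ_1 - Δ_0) = 57
Clamped end conditions give two more equations: 2h_0·M_0 + h_0·M_1 = 6(Δ_0 - p'(2)) = -9 and h_1·M_1 + 2h_1·M_2 = 6(p'(6) - Δ_1) = -9.
Solving the tridiagonal system: M_0 = -31/4, M_1 = 11, M_2 = -31/4.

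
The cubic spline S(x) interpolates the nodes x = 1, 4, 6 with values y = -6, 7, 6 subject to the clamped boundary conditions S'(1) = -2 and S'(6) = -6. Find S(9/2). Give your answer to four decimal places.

With M_i denoting the second derivative at x_i, h_i = 3, 2, and Δ_i = (y_(i+1) − y_i)/h_i = 13/3, -1/2:
  3·M_0 + 10·M_1 + 2·M_2 = 6(Δ_1 - Δ_0) = -29
Clamped end conditions give two more equations: 2h_0·M_0 + h_0·M_1 = 6(Δ_0 - S'(1)) = 38 and h_1·M_1 + 2h_1·M_2 = 6(S'(6) - Δ_1) = -33.
Hence M_0 = 253/30, M_1 = -21/5, M_2 = -123/20.
On [4, 6], S(x) = 7 + 87/20·(x - 4) - 21/10·(x - 4)² - 13/80·(x - 4)³.
With (x - 4) = 1/2: S(9/2) = 5523/640.

8.6297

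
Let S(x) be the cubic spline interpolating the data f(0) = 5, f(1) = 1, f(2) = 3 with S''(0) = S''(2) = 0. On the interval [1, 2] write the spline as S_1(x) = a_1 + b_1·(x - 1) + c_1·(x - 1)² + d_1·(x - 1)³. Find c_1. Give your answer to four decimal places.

4.5000

Let M_i = S''(x_i). Step sizes h_i = 1, 1; slopes of the chords Δ_i = (y_(i+1) - y_i)/h_i = -4, 2.
  1·M_0 + 4·M_1 + 1·M_2 = 6(Δ_1 - Δ_0) = 36
Natural end conditions: M_0 = M_2 = 0.
Solving: M_0 = 0, M_1 = 9, M_2 = 0.
On [1, 2], with S_1(x) = a_1 + b_1·(x - 1) + c_1·(x - 1)² + d_1·(x - 1)³: c_1 = M_1/2 = 9/2, d_1 = (M_2 - M_1)/(6h_1) = -3/2, b_1 = Δ_1 - h_1(2M_1 + M_2)/6 = -1.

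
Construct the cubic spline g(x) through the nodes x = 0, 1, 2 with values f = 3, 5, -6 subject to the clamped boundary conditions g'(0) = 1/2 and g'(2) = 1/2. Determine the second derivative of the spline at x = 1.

With σ_i denoting the second derivative at x_i, h_i = 1, 1, and Δ_i = (y_(i+1) − y_i)/h_i = 2, -11:
  1·σ_0 + 4·σ_1 + 1·σ_2 = 6(Δ_1 - Δ_0) = -78
Clamped end conditions give two more equations: 2h_0·σ_0 + h_0·σ_1 = 6(Δ_0 - g'(0)) = 9 and h_1·σ_1 + 2h_1·σ_2 = 6(g'(2) - Δ_1) = 69.
Solving the tridiagonal system: σ_0 = 24, σ_1 = -39, σ_2 = 54.

-39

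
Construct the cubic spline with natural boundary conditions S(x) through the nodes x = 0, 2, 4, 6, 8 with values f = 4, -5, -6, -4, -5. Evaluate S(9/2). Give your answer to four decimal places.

-5.4590

Let σ_i = S''(x_i). Step sizes h_i = 2, 2, 2, 2; slopes of the chords Δ_i = (y_(i+1) - y_i)/h_i = -9/2, -1/2, 1, -1/2.
  2·σ_0 + 8·σ_1 + 2·σ_2 = 6(Δ_1 - Δ_0) = 24
  2·σ_1 + 8·σ_2 + 2·σ_3 = 6(Δ_2 - Δ_1) = 9
  2·σ_2 + 8·σ_3 + 2·σ_4 = 6(Δ_3 - Δ_2) = -9
Natural end conditions: σ_0 = σ_4 = 0.
Solving the tridiagonal system: σ_0 = 0, σ_1 = 45/16, σ_2 = 3/4, σ_3 = -21/16, σ_4 = 0.
On [4, 6], S(x) = -6 + 15/16·(x - 4) + 3/8·(x - 4)² - 11/64·(x - 4)³.
With (x - 4) = 1/2: S(9/2) = -2795/512.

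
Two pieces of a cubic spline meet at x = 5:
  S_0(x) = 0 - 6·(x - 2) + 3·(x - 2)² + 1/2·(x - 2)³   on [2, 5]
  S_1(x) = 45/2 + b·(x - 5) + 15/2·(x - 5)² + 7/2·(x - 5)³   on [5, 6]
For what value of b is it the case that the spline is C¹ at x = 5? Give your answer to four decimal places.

25.5000

S_0'(x) = -6 + 6·(x - 2) + 3/2·(x - 2)², so S_0'(5) = 51/2. On the right, S_1'(5) = b, so b = 51/2.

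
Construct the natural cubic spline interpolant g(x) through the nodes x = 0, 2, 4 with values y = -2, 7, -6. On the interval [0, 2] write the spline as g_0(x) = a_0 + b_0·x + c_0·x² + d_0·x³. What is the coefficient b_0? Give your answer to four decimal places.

7.2500

With m_i denoting the second derivative at x_i, h_i = 2, 2, and Δ_i = (y_(i+1) − y_i)/h_i = 9/2, -13/2:
  2·m_0 + 8·m_1 + 2·m_2 = 6(Δ_1 - Δ_0) = -66
Natural end conditions: m_0 = m_2 = 0.
Solving the tridiagonal system: m_0 = 0, m_1 = -33/4, m_2 = 0.
On [0, 2], with g_0(x) = a_0 + b_0·x + c_0·x² + d_0·x³: c_0 = m_0/2 = 0, d_0 = (m_1 - m_0)/(6h_0) = -11/16, b_0 = Δ_0 - h_0(2m_0 + m_1)/6 = 29/4.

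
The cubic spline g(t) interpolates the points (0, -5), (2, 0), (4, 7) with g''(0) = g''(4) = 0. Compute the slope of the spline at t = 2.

3

Let M_i = g''(x_i). Step sizes h_i = 2, 2; slopes of the chords Δ_i = (y_(i+1) - y_i)/h_i = 5/2, 7/2.
  2·M_0 + 8·M_1 + 2·M_2 = 6(Δ_1 - Δ_0) = 6
Natural end conditions: M_0 = M_2 = 0.
Solving: M_0 = 0, M_1 = 3/4, M_2 = 0.
On [2, 4], g'(t) = b_1 + 2c_1·(t - 2) + 3d_1·(t - 2)² with b_1 = Δ_1 - h_1(2M_1 + M_2)/6 = 3, c_1 = M_1/2 = 3/8, d_1 = (M_2 - M_1)/(6h_1) = -1/16. So g'(2) = 3.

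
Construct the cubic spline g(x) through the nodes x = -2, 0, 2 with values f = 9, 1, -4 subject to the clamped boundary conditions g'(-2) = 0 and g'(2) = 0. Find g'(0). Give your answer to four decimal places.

Write M_i for g''(x_i). With h_i = 2, 2 and divided differences Δ_i = -4, -5/2, the continuity of g' gives the tridiagonal system
  2·M_0 + 8·M_1 + 2·M_2 = 6(Δ_1 - Δ_0) = 9
Clamped end conditions give two more equations: 2h_0·M_0 + h_0·M_1 = 6(Δ_0 - g'(-2)) = -24 and h_1·M_1 + 2h_1·M_2 = 6(g'(2) - Δ_1) = 15.
Forward elimination and back-substitution give M_0 = -57/8, M_1 = 9/4, M_2 = 21/8.
On [0, 2], g'(x) = b_1 + 2c_1·x + 3d_1·x² with b_1 = Δ_1 - h_1(2M_1 + M_2)/6 = -39/8, c_1 = M_1/2 = 9/8, d_1 = (M_2 - M_1)/(6h_1) = 1/32. So g'(0) = -39/8.

-4.8750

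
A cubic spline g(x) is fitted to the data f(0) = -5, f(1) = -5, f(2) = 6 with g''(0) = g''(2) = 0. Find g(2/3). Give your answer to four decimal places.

-6.0185

Let m_i = g''(x_i). Step sizes h_i = 1, 1; slopes of the chords Δ_i = (y_(i+1) - y_i)/h_i = 0, 11.
  1·m_0 + 4·m_1 + 1·m_2 = 6(Δ_1 - Δ_0) = 66
Natural end conditions: m_0 = m_2 = 0.
Hence m_0 = 0, m_1 = 33/2, m_2 = 0.
On [0, 1], g(x) = -5 - 11/4·x + 0·x² + 11/4·x³.
With x = 2/3: g(2/3) = -325/54.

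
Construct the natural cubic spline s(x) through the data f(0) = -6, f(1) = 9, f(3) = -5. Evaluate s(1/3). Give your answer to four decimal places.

Put σ_i = s'' at the i-th knot. Here h = (1, 2) and Δ = (15, -7), so the interior equations h_(i-1)·σ_(i-1) + 2(h_(i-1)+h_i)·σ_i + h_i·σ_(i+1) = 6(Δ_i − Δ_(i-1)) read
  1·σ_0 + 6·σ_1 + 2·σ_2 = 6(Δ_1 - Δ_0) = -132
Natural end conditions: σ_0 = σ_2 = 0.
Hence σ_0 = 0, σ_1 = -22, σ_2 = 0.
On [0, 1], s(x) = -6 + 56/3·x + 0·x² - 11/3·x³.
With x = 1/3: s(1/3) = 7/81.

0.0864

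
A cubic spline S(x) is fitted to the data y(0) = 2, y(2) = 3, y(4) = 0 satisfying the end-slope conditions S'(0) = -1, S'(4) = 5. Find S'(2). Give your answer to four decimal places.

-1.7500

With m_i denoting the second derivative at x_i, h_i = 2, 2, and Δ_i = (y_(i+1) − y_i)/h_i = 1/2, -3/2:
  2·m_0 + 8·m_1 + 2·m_2 = 6(Δ_1 - Δ_0) = -12
Clamped end conditions give two more equations: 2h_0·m_0 + h_0·m_1 = 6(Δ_0 - S'(0)) = 9 and h_1·m_1 + 2h_1·m_2 = 6(S'(4) - Δ_1) = 39.
Solving: m_0 = 21/4, m_1 = -6, m_2 = 51/4.
On [2, 4], S'(x) = b_1 + 2c_1·(x - 2) + 3d_1·(x - 2)² with b_1 = Δ_1 - h_1(2m_1 + m_2)/6 = -7/4, c_1 = m_1/2 = -3, d_1 = (m_2 - m_1)/(6h_1) = 25/16. So S'(2) = -7/4.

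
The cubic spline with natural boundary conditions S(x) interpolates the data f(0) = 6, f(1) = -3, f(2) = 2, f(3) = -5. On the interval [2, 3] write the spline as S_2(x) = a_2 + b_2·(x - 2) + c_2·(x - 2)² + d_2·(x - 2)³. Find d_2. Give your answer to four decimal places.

With M_i denoting the second derivative at x_i, h_i = 1, 1, 1, and Δ_i = (y_(i+1) − y_i)/h_i = -9, 5, -7:
  1·M_0 + 4·M_1 + 1·M_2 = 6(Δ_1 - Δ_0) = 84
  1·M_1 + 4·M_2 + 1·M_3 = 6(Δ_2 - Δ_1) = -72
Natural end conditions: M_0 = M_3 = 0.
Forward elimination and back-substitution give M_0 = 0, M_1 = 136/5, M_2 = -124/5, M_3 = 0.
On [2, 3], with S_2(x) = a_2 + b_2·(x - 2) + c_2·(x - 2)² + d_2·(x - 2)³: c_2 = M_2/2 = -62/5, d_2 = (M_3 - M_2)/(6h_2) = 62/15, b_2 = Δ_2 - h_2(2M_2 + M_3)/6 = 19/15.

4.1333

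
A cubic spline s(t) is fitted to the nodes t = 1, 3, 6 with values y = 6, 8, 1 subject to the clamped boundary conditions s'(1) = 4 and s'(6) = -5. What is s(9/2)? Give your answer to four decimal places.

Write σ_i for s''(x_i). With h_i = 2, 3 and divided differences Δ_i = 1, -7/3, the continuity of s' gives the tridiagonal system
  2·σ_0 + 10·σ_1 + 3·σ_2 = 6(Δ_1 - Δ_0) = -20
Clamped end conditions give two more equations: 2h_0·σ_0 + h_0·σ_1 = 6(Δ_0 - s'(1)) = -18 and h_1·σ_1 + 2h_1·σ_2 = 6(s'(6) - Δ_1) = -16.
Solving: σ_0 = -43/10, σ_1 = -2/5, σ_2 = -37/15.
On [3, 6], s(t) = 8 - 7/10·(t - 3) - 1/5·(t - 3)² - 31/270·(t - 3)³.
With (t - 3) = 3/2: s(9/2) = 489/80.

6.1125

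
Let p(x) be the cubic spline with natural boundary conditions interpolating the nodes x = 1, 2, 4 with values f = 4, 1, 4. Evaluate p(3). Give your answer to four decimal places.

Let M_i = p''(x_i). Step sizes h_i = 1, 2; slopes of the chords Δ_i = (y_(i+1) - y_i)/h_i = -3, 3/2.
  1·M_0 + 6·M_1 + 2·M_2 = 6(Δ_1 - Δ_0) = 27
Natural end conditions: M_0 = M_2 = 0.
Solving: M_0 = 0, M_1 = 9/2, M_2 = 0.
On [2, 4], p(x) = 1 - 3/2·(x - 2) + 9/4·(x - 2)² - 3/8·(x - 2)³.
With (x - 2) = 1: p(3) = 11/8.

1.3750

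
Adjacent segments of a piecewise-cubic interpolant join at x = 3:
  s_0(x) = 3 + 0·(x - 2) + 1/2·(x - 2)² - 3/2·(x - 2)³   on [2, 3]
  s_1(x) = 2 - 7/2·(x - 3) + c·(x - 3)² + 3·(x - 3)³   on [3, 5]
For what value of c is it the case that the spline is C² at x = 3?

-4

s_0''(x) = 1 - 9·(x - 2), so s_0''(3) = -8. On the right, s_1''(3) = 2c, so c = -4.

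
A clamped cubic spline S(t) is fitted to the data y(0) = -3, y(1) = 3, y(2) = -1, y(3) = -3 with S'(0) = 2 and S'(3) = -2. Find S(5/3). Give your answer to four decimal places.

Let m_i = S''(x_i). Step sizes h_i = 1, 1, 1; slopes of the chords Δ_i = (y_(i+1) - y_i)/h_i = 6, -4, -2.
  1·m_0 + 4·m_1 + 1·m_2 = 6(Δ_1 - Δ_0) = -60
  1·m_1 + 4·m_2 + 1·m_3 = 6(Δ_2 - Δ_1) = 12
Clamped end conditions give two more equations: 2h_0·m_0 + h_0·m_1 = 6(Δ_0 - S'(0)) = 24 and h_2·m_2 + 2h_2·m_3 = 6(S'(3) - Δ_2) = 0.
Forward elimination and back-substitution give m_0 = 356/15, m_1 = -352/15, m_2 = 152/15, m_3 = -76/15.
On [1, 2], S(t) = 3 + 32/15·(t - 1) - 176/15·(t - 1)² + 28/5·(t - 1)³.
With (t - 1) = 2/3: S(5/3) = 13/15.

0.8667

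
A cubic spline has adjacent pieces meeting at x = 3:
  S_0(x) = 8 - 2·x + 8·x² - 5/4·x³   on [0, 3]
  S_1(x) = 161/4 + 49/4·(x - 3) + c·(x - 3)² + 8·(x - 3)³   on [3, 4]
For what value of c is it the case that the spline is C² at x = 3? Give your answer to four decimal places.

S_0''(x) = 16 - 15/2·x, so S_0''(3) = -13/2. On the right, S_1''(3) = 2c, so c = -13/4.

-3.2500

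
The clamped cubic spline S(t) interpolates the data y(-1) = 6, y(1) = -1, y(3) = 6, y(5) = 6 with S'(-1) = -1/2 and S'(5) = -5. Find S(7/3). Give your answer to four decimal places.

Write M_i for S''(x_i). With h_i = 2, 2, 2 and divided differences Δ_i = -7/2, 7/2, 0, the continuity of S' gives the tridiagonal system
  2·M_0 + 8·M_1 + 2·M_2 = 6(Δ_1 - Δ_0) = 42
  2·M_1 + 8·M_2 + 2·M_3 = 6(Δ_2 - Δ_1) = -21
Clamped end conditions give two more equations: 2h_0·M_0 + h_0·M_1 = 6(Δ_0 - S'(-1)) = -18 and h_2·M_2 + 2h_2·M_3 = 6(S'(5) - Δ_2) = -30.
Hence M_0 = -43/5, M_1 = 41/5, M_2 = -16/5, M_3 = -59/10.
On [1, 3], S(t) = -1 - 9/10·(t - 1) + 41/10·(t - 1)² - 19/20·(t - 1)³.
With (t - 1) = 4/3: S(7/3) = 383/135.

2.8370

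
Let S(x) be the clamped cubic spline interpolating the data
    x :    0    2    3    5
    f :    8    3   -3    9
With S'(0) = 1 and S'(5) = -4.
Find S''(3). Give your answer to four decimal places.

21.6875

Write σ_i for S''(x_i). With h_i = 2, 1, 2 and divided differences Δ_i = -5/2, -6, 6, the continuity of S' gives the tridiagonal system
  2·σ_0 + 6·σ_1 + 1·σ_2 = 6(Δ_1 - Δ_0) = -21
  1·σ_1 + 6·σ_2 + 2·σ_3 = 6(Δ_2 - Δ_1) = 72
Clamped end conditions give two more equations: 2h_0·σ_0 + h_0·σ_1 = 6(Δ_0 - S'(0)) = -21 and h_2·σ_2 + 2h_2·σ_3 = 6(S'(5) - Δ_2) = -60.
Solving the tridiagonal system: σ_0 = -65/32, σ_1 = -103/16, σ_2 = 347/16, σ_3 = -827/32.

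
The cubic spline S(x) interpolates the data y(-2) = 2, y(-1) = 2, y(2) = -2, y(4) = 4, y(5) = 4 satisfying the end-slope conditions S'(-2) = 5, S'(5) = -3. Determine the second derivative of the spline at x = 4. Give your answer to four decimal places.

-2.8288

Let M_i = S''(x_i). Step sizes h_i = 1, 3, 2, 1; slopes of the chords Δ_i = (y_(i+1) - y_i)/h_i = 0, -4/3, 3, 0.
  1·M_0 + 8·M_1 + 3·M_2 = 6(Δ_1 - Δ_0) = -8
  3·M_1 + 10·M_2 + 2·M_3 = 6(Δ_2 - Δ_1) = 26
  2·M_2 + 6·M_3 + 1·M_4 = 6(Δ_3 - Δ_2) = -18
Clamped end conditions give two more equations: 2h_0·M_0 + h_0·M_1 = 6(Δ_0 - S'(-2)) = -30 and h_3·M_3 + 2h_3·M_4 = 6(S'(5) - Δ_3) = -18.
Solving the tridiagonal system: M_0 = -548/37, M_1 = -14/37, M_2 = 364/111, M_3 = -314/111, M_4 = -842/111.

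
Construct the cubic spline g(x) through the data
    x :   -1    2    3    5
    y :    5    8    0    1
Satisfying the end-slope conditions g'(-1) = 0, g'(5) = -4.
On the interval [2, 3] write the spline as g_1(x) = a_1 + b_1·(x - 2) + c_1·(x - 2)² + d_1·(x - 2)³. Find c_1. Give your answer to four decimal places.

-5.5476

Let M_i = g''(x_i). Step sizes h_i = 3, 1, 2; slopes of the chords Δ_i = (y_(i+1) - y_i)/h_i = 1, -8, 1/2.
  3·M_0 + 8·M_1 + 1·M_2 = 6(Δ_1 - Δ_0) = -54
  1·M_1 + 6·M_2 + 2·M_3 = 6(Δ_2 - Δ_1) = 51
Clamped end conditions give two more equations: 2h_0·M_0 + h_0·M_1 = 6(Δ_0 - g'(-1)) = 6 and h_2·M_2 + 2h_2·M_3 = 6(g'(5) - Δ_2) = -27.
Forward elimination and back-substitution give M_0 = 275/42, M_1 = -233/21, M_2 = 635/42, M_3 = -601/42.
On [2, 3], with g_1(x) = a_1 + b_1·(x - 2) + c_1·(x - 2)² + d_1·(x - 2)³: c_1 = M_1/2 = -233/42, d_1 = (M_2 - M_1)/(6h_1) = 367/84, b_1 = Δ_1 - h_1(2M_1 + M_2)/6 = -191/28.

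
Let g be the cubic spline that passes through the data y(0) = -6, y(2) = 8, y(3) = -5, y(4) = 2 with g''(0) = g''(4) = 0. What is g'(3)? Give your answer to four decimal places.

Write σ_i for g''(x_i). With h_i = 2, 1, 1 and divided differences Δ_i = 7, -13, 7, the continuity of g' gives the tridiagonal system
  2·σ_0 + 6·σ_1 + 1·σ_2 = 6(Δ_1 - Δ_0) = -120
  1·σ_1 + 4·σ_2 + 1·σ_3 = 6(Δ_2 - Δ_1) = 120
Natural end conditions: σ_0 = σ_3 = 0.
Solving the tridiagonal system: σ_0 = 0, σ_1 = -600/23, σ_2 = 840/23, σ_3 = 0.
On [3, 4], g'(t) = b_2 + 2c_2·(t - 3) + 3d_2·(t - 3)² with b_2 = Δ_2 - h_2(2σ_2 + σ_3)/6 = -119/23, c_2 = σ_2/2 = 420/23, d_2 = (σ_3 - σ_2)/(6h_2) = -140/23. So g'(3) = -119/23.

-5.1739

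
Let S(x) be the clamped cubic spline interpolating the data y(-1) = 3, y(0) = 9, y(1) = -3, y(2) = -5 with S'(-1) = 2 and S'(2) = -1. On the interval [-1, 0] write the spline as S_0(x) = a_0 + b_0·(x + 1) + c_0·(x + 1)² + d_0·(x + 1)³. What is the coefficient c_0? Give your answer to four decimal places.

Let σ_i = S''(x_i). Step sizes h_i = 1, 1, 1; slopes of the chords Δ_i = (y_(i+1) - y_i)/h_i = 6, -12, -2.
  1·σ_0 + 4·σ_1 + 1·σ_2 = 6(Δ_1 - Δ_0) = -108
  1·σ_1 + 4·σ_2 + 1·σ_3 = 6(Δ_2 - Δ_1) = 60
Clamped end conditions give two more equations: 2h_0·σ_0 + h_0·σ_1 = 6(Δ_0 - S'(-1)) = 24 and h_2·σ_2 + 2h_2·σ_3 = 6(S'(2) - Δ_2) = 6.
Hence σ_0 = 166/5, σ_1 = -212/5, σ_2 = 142/5, σ_3 = -56/5.
On [-1, 0], with S_0(x) = a_0 + b_0·(x + 1) + c_0·(x + 1)² + d_0·(x + 1)³: c_0 = σ_0/2 = 83/5, d_0 = (σ_1 - σ_0)/(6h_0) = -63/5, b_0 = Δ_0 - h_0(2σ_0 + σ_1)/6 = 2.

16.6000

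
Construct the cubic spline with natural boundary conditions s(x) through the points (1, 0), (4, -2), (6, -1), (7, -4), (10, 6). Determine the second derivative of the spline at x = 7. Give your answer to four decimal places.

Write m_i for s''(x_i). With h_i = 3, 2, 1, 3 and divided differences Δ_i = -2/3, 1/2, -3, 10/3, the continuity of s' gives the tridiagonal system
  3·m_0 + 10·m_1 + 2·m_2 = 6(Δ_1 - Δ_0) = 7
  2·m_1 + 6·m_2 + 1·m_3 = 6(Δ_2 - Δ_1) = -21
  1·m_2 + 8·m_3 + 3·m_4 = 6(Δ_3 - Δ_2) = 38
Natural end conditions: m_0 = m_4 = 0.
Hence m_0 = 0, m_1 = 247/146, m_2 = -362/73, m_3 = 392/73, m_4 = 0.

5.3699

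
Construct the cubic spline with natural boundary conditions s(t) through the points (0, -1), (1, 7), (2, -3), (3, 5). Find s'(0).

Put σ_i = s'' at the i-th knot. Here h = (1, 1, 1) and Δ = (8, -10, 8), so the interior equations h_(i-1)·σ_(i-1) + 2(h_(i-1)+h_i)·σ_i + h_i·σ_(i+1) = 6(Δ_i − Δ_(i-1)) read
  1·σ_0 + 4·σ_1 + 1·σ_2 = 6(Δ_1 - Δ_0) = -108
  1·σ_1 + 4·σ_2 + 1·σ_3 = 6(Δ_2 - Δ_1) = 108
Natural end conditions: σ_0 = σ_3 = 0.
Hence σ_0 = 0, σ_1 = -36, σ_2 = 36, σ_3 = 0.
On [0, 1], s'(t) = b_0 + 2c_0·t + 3d_0·t² with b_0 = Δ_0 - h_0(2σ_0 + σ_1)/6 = 14, c_0 = σ_0/2 = 0, d_0 = (σ_1 - σ_0)/(6h_0) = -6. So s'(0) = 14.

14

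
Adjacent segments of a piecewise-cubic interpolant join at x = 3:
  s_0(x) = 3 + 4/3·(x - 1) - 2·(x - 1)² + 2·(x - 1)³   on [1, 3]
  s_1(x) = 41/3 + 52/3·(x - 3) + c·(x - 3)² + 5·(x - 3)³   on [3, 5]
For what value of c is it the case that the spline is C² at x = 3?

10

s_0''(x) = -4 + 12·(x - 1), so s_0''(3) = 20. On the right, s_1''(3) = 2c, so c = 10.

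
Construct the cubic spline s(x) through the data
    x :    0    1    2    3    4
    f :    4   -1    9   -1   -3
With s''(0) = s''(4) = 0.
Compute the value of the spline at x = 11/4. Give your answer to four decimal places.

Let σ_i = s''(x_i). Step sizes h_i = 1, 1, 1, 1; slopes of the chords Δ_i = (y_(i+1) - y_i)/h_i = -5, 10, -10, -2.
  1·σ_0 + 4·σ_1 + 1·σ_2 = 6(Δ_1 - Δ_0) = 90
  1·σ_1 + 4·σ_2 + 1·σ_3 = 6(Δ_2 - Δ_1) = -120
  1·σ_2 + 4·σ_3 + 1·σ_4 = 6(Δ_3 - Δ_2) = 48
Natural end conditions: σ_0 = σ_4 = 0.
Solving: σ_0 = 0, σ_1 = 939/28, σ_2 = -309/7, σ_3 = 645/28, σ_4 = 0.
On [2, 3], s(x) = 9 + 7/8·(x - 2) - 309/14·(x - 2)² + 627/56·(x - 2)³.
With (x - 2) = 3/4: s(11/4) = 7041/3584.

1.9646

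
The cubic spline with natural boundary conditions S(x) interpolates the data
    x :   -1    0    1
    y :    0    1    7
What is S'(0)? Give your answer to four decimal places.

Let m_i = S''(x_i). Step sizes h_i = 1, 1; slopes of the chords Δ_i = (y_(i+1) - y_i)/h_i = 1, 6.
  1·m_0 + 4·m_1 + 1·m_2 = 6(Δ_1 - Δ_0) = 30
Natural end conditions: m_0 = m_2 = 0.
Forward elimination and back-substitution give m_0 = 0, m_1 = 15/2, m_2 = 0.
On [0, 1], S'(x) = b_1 + 2c_1·x + 3d_1·x² with b_1 = Δ_1 - h_1(2m_1 + m_2)/6 = 7/2, c_1 = m_1/2 = 15/4, d_1 = (m_2 - m_1)/(6h_1) = -5/4. So S'(0) = 7/2.

3.5000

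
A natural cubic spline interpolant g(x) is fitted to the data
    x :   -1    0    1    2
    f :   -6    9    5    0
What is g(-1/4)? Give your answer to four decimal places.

Let σ_i = g''(x_i). Step sizes h_i = 1, 1, 1; slopes of the chords Δ_i = (y_(i+1) - y_i)/h_i = 15, -4, -5.
  1·σ_0 + 4·σ_1 + 1·σ_2 = 6(Δ_1 - Δ_0) = -114
  1·σ_1 + 4·σ_2 + 1·σ_3 = 6(Δ_2 - Δ_1) = -6
Natural end conditions: σ_0 = σ_3 = 0.
Forward elimination and back-substitution give σ_0 = 0, σ_1 = -30, σ_2 = 6, σ_3 = 0.
On [-1, 0], g(x) = -6 + 20·(x + 1) + 0·(x + 1)² - 5·(x + 1)³.
With (x + 1) = 3/4: g(-1/4) = 441/64.

6.8906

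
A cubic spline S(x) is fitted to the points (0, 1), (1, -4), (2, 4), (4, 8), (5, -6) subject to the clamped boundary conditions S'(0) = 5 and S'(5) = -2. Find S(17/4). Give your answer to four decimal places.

3.8892

Put M_i = S'' at the i-th knot. Here h = (1, 1, 2, 1) and Δ = (-5, 8, 2, -14), so the interior equations h_(i-1)·M_(i-1) + 2(h_(i-1)+h_i)·M_i + h_i·M_(i+1) = 6(Δ_i − Δ_(i-1)) read
  1·M_0 + 4·M_1 + 1·M_2 = 6(Δ_1 - Δ_0) = 78
  1·M_1 + 6·M_2 + 2·M_3 = 6(Δ_2 - Δ_1) = -36
  2·M_2 + 6·M_3 + 1·M_4 = 6(Δ_3 - Δ_2) = -96
Clamped end conditions give two more equations: 2h_0·M_0 + h_0·M_1 = 6(Δ_0 - S'(0)) = -60 and h_3·M_3 + 2h_3·M_4 = 6(S'(5) - Δ_3) = 72.
Solving: M_0 = -1471/32, M_1 = 511/16, M_2 = -121/32, M_3 = -181/8, M_4 = 757/16.
On [4, 5], S(x) = 8 - 459/32·(x - 4) - 181/16·(x - 4)² + 373/32·(x - 4)³.
With (x - 4) = 1/4: S(17/4) = 7965/2048.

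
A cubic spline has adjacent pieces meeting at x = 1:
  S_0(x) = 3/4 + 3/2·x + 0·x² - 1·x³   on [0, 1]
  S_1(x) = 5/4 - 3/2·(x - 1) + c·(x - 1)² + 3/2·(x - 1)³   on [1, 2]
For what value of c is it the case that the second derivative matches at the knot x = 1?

S_0''(x) = 0 - 6·x, so S_0''(1) = -6. On the right, S_1''(1) = 2c, so c = -3.

-3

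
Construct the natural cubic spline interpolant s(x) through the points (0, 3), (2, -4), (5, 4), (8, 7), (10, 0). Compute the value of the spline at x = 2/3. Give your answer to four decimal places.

-0.1397

Put M_i = s'' at the i-th knot. Here h = (2, 3, 3, 2) and Δ = (-7/2, 8/3, 1, -7/2), so the interior equations h_(i-1)·M_(i-1) + 2(h_(i-1)+h_i)·M_i + h_i·M_(i+1) = 6(Δ_i − Δ_(i-1)) read
  2·M_0 + 10·M_1 + 3·M_2 = 6(Δ_1 - Δ_0) = 37
  3·M_1 + 12·M_2 + 3·M_3 = 6(Δ_2 - Δ_1) = -10
  3·M_2 + 10·M_3 + 2·M_4 = 6(Δ_3 - Δ_2) = -27
Natural end conditions: M_0 = M_4 = 0.
Solving the tridiagonal system: M_0 = 0, M_1 = 347/85, M_2 = -65/51, M_3 = -197/85, M_4 = 0.
On [0, 2], s(x) = 3 - 2479/510·x + 0·x² + 347/1020·x³.
With x = 2/3: s(2/3) = -962/6885.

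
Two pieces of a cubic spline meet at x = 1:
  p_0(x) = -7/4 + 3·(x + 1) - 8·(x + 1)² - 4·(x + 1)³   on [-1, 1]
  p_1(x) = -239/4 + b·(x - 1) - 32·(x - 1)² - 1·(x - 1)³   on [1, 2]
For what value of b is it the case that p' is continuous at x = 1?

-77

p_0'(x) = 3 - 16·(x + 1) - 12·(x + 1)², so p_0'(1) = -77. On the right, p_1'(1) = b, so b = -77.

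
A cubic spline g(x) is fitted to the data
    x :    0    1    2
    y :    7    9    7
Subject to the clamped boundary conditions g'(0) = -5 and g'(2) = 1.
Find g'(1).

Write σ_i for g''(x_i). With h_i = 1, 1 and divided differences Δ_i = 2, -2, the continuity of g' gives the tridiagonal system
  1·σ_0 + 4·σ_1 + 1·σ_2 = 6(Δ_1 - Δ_0) = -24
Clamped end conditions give two more equations: 2h_0·σ_0 + h_0·σ_1 = 6(Δ_0 - g'(0)) = 42 and h_1·σ_1 + 2h_1·σ_2 = 6(g'(2) - Δ_1) = 18.
Solving: σ_0 = 30, σ_1 = -18, σ_2 = 18.
On [1, 2], g'(x) = b_1 + 2c_1·(x - 1) + 3d_1·(x - 1)² with b_1 = Δ_1 - h_1(2σ_1 + σ_2)/6 = 1, c_1 = σ_1/2 = -9, d_1 = (σ_2 - σ_1)/(6h_1) = 6. So g'(1) = 1.

1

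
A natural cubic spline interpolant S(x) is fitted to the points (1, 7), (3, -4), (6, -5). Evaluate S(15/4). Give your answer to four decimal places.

-5.7758

With σ_i denoting the second derivative at x_i, h_i = 2, 3, and Δ_i = (y_(i+1) − y_i)/h_i = -11/2, -1/3:
  2·σ_0 + 10·σ_1 + 3·σ_2 = 6(Δ_1 - Δ_0) = 31
Natural end conditions: σ_0 = σ_2 = 0.
Solving the tridiagonal system: σ_0 = 0, σ_1 = 31/10, σ_2 = 0.
On [3, 6], S(x) = -4 - 103/30·(x - 3) + 31/20·(x - 3)² - 31/180·(x - 3)³.
With (x - 3) = 3/4: S(15/4) = -7393/1280.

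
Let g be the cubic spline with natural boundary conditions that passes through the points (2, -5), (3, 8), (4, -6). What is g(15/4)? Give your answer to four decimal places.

Write σ_i for g''(x_i). With h_i = 1, 1 and divided differences Δ_i = 13, -14, the continuity of g' gives the tridiagonal system
  1·σ_0 + 4·σ_1 + 1·σ_2 = 6(Δ_1 - Δ_0) = -162
Natural end conditions: σ_0 = σ_2 = 0.
Solving: σ_0 = 0, σ_1 = -81/2, σ_2 = 0.
On [3, 4], g(x) = 8 - 1/2·(x - 3) - 81/4·(x - 3)² + 27/4·(x - 3)³.
With (x - 3) = 3/4: g(15/4) = -235/256.

-0.9180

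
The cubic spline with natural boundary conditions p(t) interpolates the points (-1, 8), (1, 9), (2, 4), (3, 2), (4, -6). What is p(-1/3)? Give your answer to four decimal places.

9.7183

With m_i denoting the second derivative at x_i, h_i = 2, 1, 1, 1, and Δ_i = (y_(i+1) − y_i)/h_i = 1/2, -5, -2, -8:
  2·m_0 + 6·m_1 + 1·m_2 = 6(Δ_1 - Δ_0) = -33
  1·m_1 + 4·m_2 + 1·m_3 = 6(Δ_2 - Δ_1) = 18
  1·m_2 + 4·m_3 + 1·m_4 = 6(Δ_3 - Δ_2) = -36
Natural end conditions: m_0 = m_4 = 0.
Hence m_0 = 0, m_1 = -603/86, m_2 = 390/43, m_3 = -969/86, m_4 = 0.
On [-1, 1], p(t) = 8 + 122/43·(t + 1) + 0·(t + 1)² - 201/344·(t + 1)³.
With (t + 1) = 2/3: p(-1/3) = 3761/387.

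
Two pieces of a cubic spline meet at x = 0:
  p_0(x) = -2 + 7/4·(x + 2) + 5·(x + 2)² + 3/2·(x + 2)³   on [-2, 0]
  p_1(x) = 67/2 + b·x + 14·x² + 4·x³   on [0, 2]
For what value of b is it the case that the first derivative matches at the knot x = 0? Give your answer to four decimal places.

p_0'(x) = 7/4 + 10·(x + 2) + 9/2·(x + 2)², so p_0'(0) = 159/4. On the right, p_1'(0) = b, so b = 159/4.

39.7500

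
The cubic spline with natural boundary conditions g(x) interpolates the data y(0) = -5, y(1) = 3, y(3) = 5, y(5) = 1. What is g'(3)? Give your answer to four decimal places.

Write σ_i for g''(x_i). With h_i = 1, 2, 2 and divided differences Δ_i = 8, 1, -2, the continuity of g' gives the tridiagonal system
  1·σ_0 + 6·σ_1 + 2·σ_2 = 6(Δ_1 - Δ_0) = -42
  2·σ_1 + 8·σ_2 + 2·σ_3 = 6(Δ_2 - Δ_1) = -18
Natural end conditions: σ_0 = σ_3 = 0.
Forward elimination and back-substitution give σ_0 = 0, σ_1 = -75/11, σ_2 = -6/11, σ_3 = 0.
On [3, 5], g'(x) = b_2 + 2c_2·(x - 3) + 3d_2·(x - 3)² with b_2 = Δ_2 - h_2(2σ_2 + σ_3)/6 = -18/11, c_2 = σ_2/2 = -3/11, d_2 = (σ_3 - σ_2)/(6h_2) = 1/22. So g'(3) = -18/11.

-1.6364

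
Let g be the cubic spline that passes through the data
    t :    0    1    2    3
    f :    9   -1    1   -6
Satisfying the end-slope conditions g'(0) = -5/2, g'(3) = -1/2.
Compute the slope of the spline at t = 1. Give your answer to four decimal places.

-4.7667

Write M_i for g''(x_i). With h_i = 1, 1, 1 and divided differences Δ_i = -10, 2, -7, the continuity of g' gives the tridiagonal system
  1·M_0 + 4·M_1 + 1·M_2 = 6(Δ_1 - Δ_0) = 72
  1·M_1 + 4·M_2 + 1·M_3 = 6(Δ_2 - Δ_1) = -54
Clamped end conditions give two more equations: 2h_0·M_0 + h_0·M_1 = 6(Δ_0 - g'(0)) = -45 and h_2·M_2 + 2h_2·M_3 = 6(g'(3) - Δ_2) = 39.
Forward elimination and back-substitution give M_0 = -607/15, M_1 = 539/15, M_2 = -469/15, M_3 = 527/15.
On [1, 2], g'(t) = b_1 + 2c_1·(t - 1) + 3d_1·(t - 1)² with b_1 = Δ_1 - h_1(2M_1 + M_2)/6 = -143/30, c_1 = M_1/2 = 539/30, d_1 = (M_2 - M_1)/(6h_1) = -56/5. So g'(1) = -143/30.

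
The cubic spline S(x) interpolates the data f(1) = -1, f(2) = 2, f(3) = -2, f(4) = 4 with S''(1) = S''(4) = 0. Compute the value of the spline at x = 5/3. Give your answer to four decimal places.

1.9383

Let M_i = S''(x_i). Step sizes h_i = 1, 1, 1; slopes of the chords Δ_i = (y_(i+1) - y_i)/h_i = 3, -4, 6.
  1·M_0 + 4·M_1 + 1·M_2 = 6(Δ_1 - Δ_0) = -42
  1·M_1 + 4·M_2 + 1·M_3 = 6(Δ_2 - Δ_1) = 60
Natural end conditions: M_0 = M_3 = 0.
Hence M_0 = 0, M_1 = -76/5, M_2 = 94/5, M_3 = 0.
On [1, 2], S(x) = -1 + 83/15·(x - 1) + 0·(x - 1)² - 38/15·(x - 1)³.
With (x - 1) = 2/3: S(5/3) = 157/81.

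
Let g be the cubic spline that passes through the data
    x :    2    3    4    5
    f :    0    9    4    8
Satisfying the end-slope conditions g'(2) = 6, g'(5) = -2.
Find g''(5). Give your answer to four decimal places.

-33.3333

With M_i denoting the second derivative at x_i, h_i = 1, 1, 1, and Δ_i = (y_(i+1) − y_i)/h_i = 9, -5, 4:
  1·M_0 + 4·M_1 + 1·M_2 = 6(Δ_1 - Δ_0) = -84
  1·M_1 + 4·M_2 + 1·M_3 = 6(Δ_2 - Δ_1) = 54
Clamped end conditions give two more equations: 2h_0·M_0 + h_0·M_1 = 6(Δ_0 - g'(2)) = 18 and h_2·M_2 + 2h_2·M_3 = 6(g'(5) - Δ_2) = -36.
Solving: M_0 = 80/3, M_1 = -106/3, M_2 = 92/3, M_3 = -100/3.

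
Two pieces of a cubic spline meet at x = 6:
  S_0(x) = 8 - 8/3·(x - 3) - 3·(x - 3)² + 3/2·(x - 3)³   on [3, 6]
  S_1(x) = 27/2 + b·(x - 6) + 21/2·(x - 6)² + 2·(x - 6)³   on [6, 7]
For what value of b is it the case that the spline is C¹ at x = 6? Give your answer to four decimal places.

S_0'(x) = -8/3 - 6·(x - 3) + 9/2·(x - 3)², so S_0'(6) = 119/6. On the right, S_1'(6) = b, so b = 119/6.

19.8333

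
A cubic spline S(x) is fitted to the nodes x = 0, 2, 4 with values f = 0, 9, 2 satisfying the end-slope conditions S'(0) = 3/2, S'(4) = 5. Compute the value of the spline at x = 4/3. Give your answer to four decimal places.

Write σ_i for S''(x_i). With h_i = 2, 2 and divided differences Δ_i = 9/2, -7/2, the continuity of S' gives the tridiagonal system
  2·σ_0 + 8·σ_1 + 2·σ_2 = 6(Δ_1 - Δ_0) = -48
Clamped end conditions give two more equations: 2h_0·σ_0 + h_0·σ_1 = 6(Δ_0 - S'(0)) = 18 and h_1·σ_1 + 2h_1·σ_2 = 6(S'(4) - Δ_1) = 51.
Solving: σ_0 = 91/8, σ_1 = -55/4, σ_2 = 157/8.
On [0, 2], S(x) = 0 + 3/2·x + 91/16·x² - 67/32·x³.
With x = 4/3: S(4/3) = 193/27.

7.1481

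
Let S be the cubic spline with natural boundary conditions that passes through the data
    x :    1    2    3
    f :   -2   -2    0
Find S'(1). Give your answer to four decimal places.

-0.5000

Let m_i = S''(x_i). Step sizes h_i = 1, 1; slopes of the chords Δ_i = (y_(i+1) - y_i)/h_i = 0, 2.
  1·m_0 + 4·m_1 + 1·m_2 = 6(Δ_1 - Δ_0) = 12
Natural end conditions: m_0 = m_2 = 0.
Forward elimination and back-substitution give m_0 = 0, m_1 = 3, m_2 = 0.
On [1, 2], S'(x) = b_0 + 2c_0·(x - 1) + 3d_0·(x - 1)² with b_0 = Δ_0 - h_0(2m_0 + m_1)/6 = -1/2, c_0 = m_0/2 = 0, d_0 = (m_1 - m_0)/(6h_0) = 1/2. So S'(1) = -1/2.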